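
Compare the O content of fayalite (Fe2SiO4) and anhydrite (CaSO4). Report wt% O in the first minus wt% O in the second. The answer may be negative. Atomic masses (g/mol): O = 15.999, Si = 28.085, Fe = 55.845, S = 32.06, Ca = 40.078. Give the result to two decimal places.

O in Fe2SiO4: molar mass 203.771 g/mol; 4×15.999 = 63.996 g → 31.41 wt%.
O in CaSO4: molar mass 136.134 g/mol; 4×15.999 = 63.996 g → 47.01 wt%.
Difference = 31.41 − 47.01 = -15.60 percentage points.

-15.60 percentage points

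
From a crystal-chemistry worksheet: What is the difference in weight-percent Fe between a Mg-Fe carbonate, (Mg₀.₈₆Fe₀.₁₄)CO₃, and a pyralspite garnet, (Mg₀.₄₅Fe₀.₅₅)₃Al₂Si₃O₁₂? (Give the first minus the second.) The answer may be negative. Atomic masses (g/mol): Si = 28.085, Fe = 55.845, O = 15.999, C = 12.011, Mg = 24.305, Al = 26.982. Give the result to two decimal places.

-11.43 percentage points

Fe in (Mg₀.₈₆Fe₀.₁₄)CO₃: molar mass 88.729 g/mol; 0.14×55.845 = 7.818 g → 8.81 wt%.
Fe in (Mg₀.₄₅Fe₀.₅₅)₃Al₂Si₃O₁₂: molar mass 455.163 g/mol; 1.65×55.845 = 92.144 g → 20.24 wt%.
Difference = 8.81 − 20.24 = -11.43 percentage points.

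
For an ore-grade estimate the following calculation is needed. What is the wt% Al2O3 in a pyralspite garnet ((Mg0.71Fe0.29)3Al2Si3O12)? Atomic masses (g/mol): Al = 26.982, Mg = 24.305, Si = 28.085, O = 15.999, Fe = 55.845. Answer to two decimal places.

23.68 wt%

M((Mg0.71Fe0.29)3Al2Si3O12) = 430.562 g/mol; M(Al2O3) = 101.961 g/mol.
Moles Al2O3 per formula unit = 2 Al ÷ 2 = 1.0000.
Al2O3 fraction = (1.0000 × 101.961) / 430.562 = 101.961/430.562 = 0.2368.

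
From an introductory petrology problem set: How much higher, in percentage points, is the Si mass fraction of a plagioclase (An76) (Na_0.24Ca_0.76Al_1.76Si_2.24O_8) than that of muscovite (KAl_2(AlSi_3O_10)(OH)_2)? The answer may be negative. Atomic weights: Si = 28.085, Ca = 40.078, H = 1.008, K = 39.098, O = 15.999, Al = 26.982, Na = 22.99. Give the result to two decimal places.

1.78 percentage points

M(Na_0.24Ca_0.76Al_1.76Si_2.24O_8) = 274.368 g/mol, so wt% Si = 62.910/274.368 × 100 = 22.93%.
M(KAl_2(AlSi_3O_10)(OH)_2) = 398.303 g/mol, so wt% Si = 84.255/398.303 × 100 = 21.15%.
22.93 − 21.15 = 1.78 pp.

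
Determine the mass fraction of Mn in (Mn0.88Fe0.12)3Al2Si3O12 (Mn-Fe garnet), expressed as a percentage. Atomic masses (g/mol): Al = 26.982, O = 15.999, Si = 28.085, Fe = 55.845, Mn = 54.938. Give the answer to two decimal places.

Molar mass of (Mn0.88Fe0.12)3Al2Si3O12: 2.64·54.938 + 0.36·55.845 + 2·26.982 + 3·28.085 + 12·15.999 = 495.348 g/mol.
Mass of Mn per formula unit: 2.64 × 54.938 = 145.036 g.
Weight fraction Mn = 145.036 / 495.348 = 0.2928.

29.28 weight percent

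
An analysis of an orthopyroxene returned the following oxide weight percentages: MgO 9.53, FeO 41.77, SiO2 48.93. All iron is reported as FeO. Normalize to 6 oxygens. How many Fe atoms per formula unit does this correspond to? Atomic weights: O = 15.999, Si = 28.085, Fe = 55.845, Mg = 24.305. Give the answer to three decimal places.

1.426 Fe apfu

9.53 wt% MgO ÷ 40.304 g/mol = 0.23645 mol, giving 0.23645 Mg and 0.23645 O.
41.77 wt% FeO ÷ 71.844 g/mol = 0.58140 mol, giving 0.58140 Fe and 0.58140 O.
48.93 wt% SiO2 ÷ 60.083 g/mol = 0.81437 mol, giving 0.81437 Si and 1.62874 O.
Oxygen sums to 2.44659; scaling by 6/2.44659 = 2.45239 puts the formula on 6 O.
Fe: 0.58140 × 2.45239 = 1.426 atoms per formula unit.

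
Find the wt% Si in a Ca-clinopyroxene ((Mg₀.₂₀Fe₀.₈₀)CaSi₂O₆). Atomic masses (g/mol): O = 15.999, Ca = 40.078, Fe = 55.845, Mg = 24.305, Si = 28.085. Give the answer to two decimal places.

23.23 weight percent

Formula mass = 0.20·24.305 + 0.80·55.845 + 1·40.078 + 2·28.085 + 6·15.999 = 241.779 g/mol, of which 56.170 g is Si.
So Si makes up 56.170/241.779 = 0.2323 of the mass, i.e. 23.23%.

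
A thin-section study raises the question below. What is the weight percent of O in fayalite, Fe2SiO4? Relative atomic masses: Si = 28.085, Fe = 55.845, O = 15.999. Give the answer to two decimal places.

M(Fe2SiO4) = 203.771 g/mol.
O contributes 4 × 15.999 = 63.996 g per mole.
63.996/203.771 = 0.3141 → 31.41%.

31.41 mass %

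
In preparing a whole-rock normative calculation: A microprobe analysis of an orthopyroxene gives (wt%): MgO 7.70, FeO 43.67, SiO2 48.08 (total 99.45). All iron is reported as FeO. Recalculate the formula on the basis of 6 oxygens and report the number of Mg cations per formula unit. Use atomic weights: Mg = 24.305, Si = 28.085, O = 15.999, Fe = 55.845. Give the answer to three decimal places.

MgO: 7.70/40.304 = 0.19105 mol → 0.19105 mol Mg, 0.19105 mol O.
FeO: 43.67/71.844 = 0.60784 mol → 0.60784 mol Fe, 0.60784 mol O.
SiO2: 48.08/60.083 = 0.80023 mol → 0.80023 mol Si, 1.60046 mol O.
Total oxygen = 2.39935 mol. Normalization factor = 6/2.39935 = 2.50068.
Mg per 6 O = 0.19105 × 2.50068 = 0.478.

0.478 Mg apfu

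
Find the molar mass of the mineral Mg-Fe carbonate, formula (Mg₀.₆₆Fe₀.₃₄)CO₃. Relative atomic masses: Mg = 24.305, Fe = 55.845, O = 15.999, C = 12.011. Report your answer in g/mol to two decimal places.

95.04 g/mol

The formula mass is the sum 0.66(24.305) + 0.34(55.845) + 1(12.011) + 3(15.999).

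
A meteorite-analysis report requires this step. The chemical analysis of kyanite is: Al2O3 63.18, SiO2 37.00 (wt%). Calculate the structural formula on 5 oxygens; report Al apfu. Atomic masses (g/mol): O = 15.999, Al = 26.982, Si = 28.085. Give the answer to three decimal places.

2.005 Al apfu

63.18 wt% Al2O3 ÷ 101.961 g/mol = 0.61965 mol, giving 1.23930 Al and 1.85895 O.
37.00 wt% SiO2 ÷ 60.083 g/mol = 0.61581 mol, giving 0.61581 Si and 1.23162 O.
Oxygen sums to 3.09057; scaling by 5/3.09057 = 1.61782 puts the formula on 5 O.
Al: 1.23930 × 1.61782 = 2.005 atoms per formula unit.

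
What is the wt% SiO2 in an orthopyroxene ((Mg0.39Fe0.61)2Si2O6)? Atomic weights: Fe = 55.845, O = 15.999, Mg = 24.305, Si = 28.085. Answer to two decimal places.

50.23 wt%

Molar mass of (Mg0.39Fe0.61)2Si2O6 = 0.78·24.305 + 1.22·55.845 + 2·28.085 + 6·15.999 = 239.253 g/mol.
Each formula unit contains 2 Si, equivalent to 2/1 = 2.0000 mol SiO2.
M(SiO2) = 1×28.085 + 2×15.999 = 60.083 g/mol.
Mass of SiO2 per formula unit = 2.0000 × 60.083 = 120.166 g.
SiO2 wt% = 120.166 / 239.253 × 100 = 50.23%.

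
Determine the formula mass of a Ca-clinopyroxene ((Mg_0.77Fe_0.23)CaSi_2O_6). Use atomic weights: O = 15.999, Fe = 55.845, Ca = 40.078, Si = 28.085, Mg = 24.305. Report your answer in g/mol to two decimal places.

223.80 g/mol

M = 0.77×24.305 + 0.23×55.845 + 1×40.078 + 2×28.085 + 6×15.999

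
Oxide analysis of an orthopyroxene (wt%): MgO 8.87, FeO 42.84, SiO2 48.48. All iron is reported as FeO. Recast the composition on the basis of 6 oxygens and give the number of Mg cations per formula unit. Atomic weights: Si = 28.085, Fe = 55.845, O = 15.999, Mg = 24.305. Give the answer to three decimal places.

0.543 Mg apfu

MgO (M=40.304): mol = 0.22008; Mg = 0.22008, O = 0.22008.
FeO (M=71.844): mol = 0.59629; Fe = 0.59629, O = 0.59629.
SiO2 (M=60.083): mol = 0.80688; Si = 0.80688, O = 1.61376.
ΣO = 2.43013; factor = 6/ΣO = 2.46900.
Mg apfu = 0.22008 × 2.46900 = 0.543.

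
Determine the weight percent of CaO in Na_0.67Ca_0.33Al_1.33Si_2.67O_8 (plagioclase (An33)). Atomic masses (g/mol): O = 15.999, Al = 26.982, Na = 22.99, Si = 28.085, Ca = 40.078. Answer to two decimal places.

6.92 wt%

M(Na_0.67Ca_0.33Al_1.33Si_2.67O_8) = 267.494 g/mol; M(CaO) = 56.077 g/mol.
Moles CaO per formula unit = 0.33 Ca ÷ 1 = 0.3300.
CaO fraction = (0.3300 × 56.077) / 267.494 = 18.505/267.494 = 0.0692.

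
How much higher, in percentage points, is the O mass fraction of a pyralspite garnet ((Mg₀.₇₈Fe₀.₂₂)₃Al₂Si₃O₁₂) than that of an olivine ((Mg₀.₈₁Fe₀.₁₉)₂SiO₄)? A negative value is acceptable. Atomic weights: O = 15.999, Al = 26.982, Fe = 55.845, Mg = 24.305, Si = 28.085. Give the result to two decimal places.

3.37 percentage points

First mineral: 191.988 g O in 423.938 g formula = 45.29 wt% O.
Second mineral: 63.996 g O in 152.676 g formula = 41.92 wt% O.
45.29% − 41.92% gives a difference of 3.37 percentage points.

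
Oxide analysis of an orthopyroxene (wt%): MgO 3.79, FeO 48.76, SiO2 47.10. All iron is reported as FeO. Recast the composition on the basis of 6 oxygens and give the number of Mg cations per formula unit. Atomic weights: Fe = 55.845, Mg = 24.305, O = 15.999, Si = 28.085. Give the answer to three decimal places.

0.241 Mg apfu

MgO (M=40.304): mol = 0.09404; Mg = 0.09404, O = 0.09404.
FeO (M=71.844): mol = 0.67869; Fe = 0.67869, O = 0.67869.
SiO2 (M=60.083): mol = 0.78392; Si = 0.78392, O = 1.56784.
ΣO = 2.34057; factor = 6/ΣO = 2.56348.
Mg apfu = 0.09404 × 2.56348 = 0.241.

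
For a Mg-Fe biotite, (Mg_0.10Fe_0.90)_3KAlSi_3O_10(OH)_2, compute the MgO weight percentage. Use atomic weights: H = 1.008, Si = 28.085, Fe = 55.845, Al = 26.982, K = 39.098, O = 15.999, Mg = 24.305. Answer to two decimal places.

2.41 wt%

Molar mass of (Mg_0.10Fe_0.90)_3KAlSi_3O_10(OH)_2 = 0.30·24.305 + 2.70·55.845 + 1·39.098 + 1·26.982 + 3·28.085 + 12·15.999 + 2·1.008 = 502.412 g/mol.
Each formula unit contains 0.30 Mg, equivalent to 0.30/1 = 0.3000 mol MgO.
M(MgO) = 1×24.305 + 1×15.999 = 40.304 g/mol.
Mass of MgO per formula unit = 0.3000 × 40.304 = 12.091 g.
MgO wt% = 12.091 / 502.412 × 100 = 2.41%.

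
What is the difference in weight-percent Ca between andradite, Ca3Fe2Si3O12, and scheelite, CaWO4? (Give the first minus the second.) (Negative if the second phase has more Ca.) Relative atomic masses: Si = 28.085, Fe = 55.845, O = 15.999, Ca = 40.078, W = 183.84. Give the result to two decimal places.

9.74 percentage points

First mineral: 120.234 g Ca in 508.167 g formula = 23.66 wt% Ca.
Second mineral: 40.078 g Ca in 287.914 g formula = 13.92 wt% Ca.
23.66% − 13.92% gives a difference of 9.74 percentage points.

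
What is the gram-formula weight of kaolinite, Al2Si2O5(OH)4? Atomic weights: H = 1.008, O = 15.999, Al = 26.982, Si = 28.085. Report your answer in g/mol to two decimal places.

M = 2(26.982) + 2(28.085) + 9(15.999) + 4(1.008)

258.16 g/mol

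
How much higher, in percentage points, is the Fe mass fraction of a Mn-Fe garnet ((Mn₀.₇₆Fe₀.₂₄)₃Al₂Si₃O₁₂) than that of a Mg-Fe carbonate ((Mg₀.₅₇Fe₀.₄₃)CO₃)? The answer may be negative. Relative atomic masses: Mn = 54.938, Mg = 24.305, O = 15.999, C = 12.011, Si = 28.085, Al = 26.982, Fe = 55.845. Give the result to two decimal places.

M((Mn₀.₇₆Fe₀.₂₄)₃Al₂Si₃O₁₂) = 495.674 g/mol, so wt% Fe = 40.208/495.674 × 100 = 8.11%.
M((Mg₀.₅₇Fe₀.₄₃)CO₃) = 97.875 g/mol, so wt% Fe = 24.013/97.875 × 100 = 24.53%.
8.11 − 24.53 = -16.42 pp.

-16.42 percentage points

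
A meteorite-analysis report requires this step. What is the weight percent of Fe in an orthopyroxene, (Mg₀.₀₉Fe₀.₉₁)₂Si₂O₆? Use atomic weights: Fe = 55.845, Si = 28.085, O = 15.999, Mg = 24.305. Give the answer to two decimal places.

M((Mg₀.₀₉Fe₀.₉₁)₂Si₂O₆) = 258.177 g/mol.
Fe contributes 1.82 × 55.845 = 101.638 g per mole.
101.638/258.177 = 0.3937 → 39.37%.

39.37 weight percent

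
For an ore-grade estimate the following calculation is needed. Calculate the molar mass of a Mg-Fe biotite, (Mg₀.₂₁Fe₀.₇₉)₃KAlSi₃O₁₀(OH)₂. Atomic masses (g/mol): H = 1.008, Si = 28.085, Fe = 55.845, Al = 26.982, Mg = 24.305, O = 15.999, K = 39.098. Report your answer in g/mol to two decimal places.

M = 0.63·24.305 + 2.37·55.845 + 1·39.098 + 1·26.982 + 3·28.085 + 12·15.999 + 2·1.008

492.00 g/mol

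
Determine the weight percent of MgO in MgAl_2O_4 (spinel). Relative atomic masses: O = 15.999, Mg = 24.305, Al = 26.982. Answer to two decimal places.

28.33 wt%

Formula mass = 142.265 g/mol.
1 Mg → 1.0000 mol MgO per formula unit; M(MgO) = 40.304, so MgO mass = 40.304 g.
40.304/142.265 × 100 = 28.33 wt%.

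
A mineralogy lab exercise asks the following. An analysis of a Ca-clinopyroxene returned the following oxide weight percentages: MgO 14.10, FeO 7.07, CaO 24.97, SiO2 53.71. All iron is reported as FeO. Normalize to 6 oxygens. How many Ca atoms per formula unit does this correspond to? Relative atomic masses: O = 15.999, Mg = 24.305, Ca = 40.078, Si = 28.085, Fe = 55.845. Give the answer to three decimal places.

0.996 Ca apfu

MgO (M=40.304): mol = 0.34984; Mg = 0.34984, O = 0.34984.
FeO (M=71.844): mol = 0.09841; Fe = 0.09841, O = 0.09841.
CaO (M=56.077): mol = 0.44528; Ca = 0.44528, O = 0.44528.
SiO2 (M=60.083): mol = 0.89393; Si = 0.89393, O = 1.78786.
ΣO = 2.68139; factor = 6/ΣO = 2.23765.
Ca apfu = 0.44528 × 2.23765 = 0.996.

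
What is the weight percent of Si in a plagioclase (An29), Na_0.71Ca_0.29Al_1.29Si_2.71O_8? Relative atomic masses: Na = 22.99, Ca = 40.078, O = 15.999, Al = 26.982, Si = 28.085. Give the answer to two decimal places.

M(Na_0.71Ca_0.29Al_1.29Si_2.71O_8) = 266.855 g/mol.
Si contributes 2.71 × 28.085 = 76.110 g per mole.
76.110/266.855 = 0.2852 → 28.52%.

28.52 weight percent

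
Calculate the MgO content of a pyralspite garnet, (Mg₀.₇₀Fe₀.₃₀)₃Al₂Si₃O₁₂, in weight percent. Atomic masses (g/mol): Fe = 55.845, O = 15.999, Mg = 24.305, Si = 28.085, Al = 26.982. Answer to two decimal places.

Molar mass of (Mg₀.₇₀Fe₀.₃₀)₃Al₂Si₃O₁₂ = 2.10*24.305 + 0.90*55.845 + 2*26.982 + 3*28.085 + 12*15.999 = 431.508 g/mol.
Each formula unit contains 2.10 Mg, equivalent to 2.10/1 = 2.1000 mol MgO.
M(MgO) = 1×24.305 + 1×15.999 = 40.304 g/mol.
Mass of MgO per formula unit = 2.1000 × 40.304 = 84.638 g.
MgO wt% = 84.638 / 431.508 × 100 = 19.61%.

19.61 wt%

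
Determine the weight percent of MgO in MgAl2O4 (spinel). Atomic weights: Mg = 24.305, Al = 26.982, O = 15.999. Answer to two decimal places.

Formula mass = 142.265 g/mol.
1 Mg → 1.0000 mol MgO per formula unit; M(MgO) = 40.304, so MgO mass = 40.304 g.
40.304/142.265 × 100 = 28.33 wt%.

28.33 wt%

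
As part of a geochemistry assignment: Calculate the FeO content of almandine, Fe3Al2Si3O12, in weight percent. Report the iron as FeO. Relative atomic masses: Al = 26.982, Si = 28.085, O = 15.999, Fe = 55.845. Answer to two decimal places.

43.30 wt%

Formula mass = 497.742 g/mol.
3 Fe → 3.0000 mol FeO per formula unit; M(FeO) = 71.844, so FeO mass = 215.532 g.
215.532/497.742 × 100 = 43.30 wt%.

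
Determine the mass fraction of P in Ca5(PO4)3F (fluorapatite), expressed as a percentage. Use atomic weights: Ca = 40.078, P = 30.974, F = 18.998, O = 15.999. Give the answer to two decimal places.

Formula mass = 5×40.078 + 3×30.974 + 12×15.999 + 1×18.998 = 504.298 g/mol, of which 92.922 g is P.
So P makes up 92.922/504.298 = 0.1843 of the mass, i.e. 18.43%.

18.43 wt%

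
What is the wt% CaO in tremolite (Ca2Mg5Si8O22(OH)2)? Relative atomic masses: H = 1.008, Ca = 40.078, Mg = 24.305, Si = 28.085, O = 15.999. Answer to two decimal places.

13.81 wt%

Molar mass of Ca2Mg5Si8O22(OH)2 = 2×40.078 + 5×24.305 + 8×28.085 + 24×15.999 + 2×1.008 = 812.353 g/mol.
Each formula unit contains 2 Ca, equivalent to 2/1 = 2.0000 mol CaO.
M(CaO) = 1×40.078 + 1×15.999 = 56.077 g/mol.
Mass of CaO per formula unit = 2.0000 × 56.077 = 112.154 g.
CaO wt% = 112.154 / 812.353 × 100 = 13.81%.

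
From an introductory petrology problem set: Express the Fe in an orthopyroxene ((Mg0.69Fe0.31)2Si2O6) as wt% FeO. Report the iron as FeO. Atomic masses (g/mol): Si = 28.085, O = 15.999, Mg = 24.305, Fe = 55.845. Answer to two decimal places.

20.22 wt%

M((Mg0.69Fe0.31)2Si2O6) = 220.329 g/mol; M(FeO) = 71.844 g/mol.
Moles FeO per formula unit = 0.62 Fe ÷ 1 = 0.6200.
FeO fraction = (0.6200 × 71.844) / 220.329 = 44.543/220.329 = 0.2022.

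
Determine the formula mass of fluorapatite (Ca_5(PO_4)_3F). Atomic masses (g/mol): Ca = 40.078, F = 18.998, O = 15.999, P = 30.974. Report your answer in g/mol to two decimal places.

504.30 g/mol

M = 5·40.078 + 3·30.974 + 12·15.999 + 1·18.998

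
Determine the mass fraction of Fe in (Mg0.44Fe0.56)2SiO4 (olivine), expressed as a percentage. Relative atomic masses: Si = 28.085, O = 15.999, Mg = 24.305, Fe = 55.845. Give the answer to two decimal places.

Molar mass of (Mg0.44Fe0.56)2SiO4: 0.88·24.305 + 1.12·55.845 + 1·28.085 + 4·15.999 = 176.016 g/mol.
Mass of Fe per formula unit: 1.12 × 55.845 = 62.546 g.
Weight fraction Fe = 62.546 / 176.016 = 0.3553.

35.53 mass %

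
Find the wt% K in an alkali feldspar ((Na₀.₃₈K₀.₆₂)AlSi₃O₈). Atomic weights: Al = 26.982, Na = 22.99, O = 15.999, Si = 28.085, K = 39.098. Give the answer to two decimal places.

M((Na₀.₃₈K₀.₆₂)AlSi₃O₈) = 272.206 g/mol.
K contributes 0.62 × 39.098 = 24.241 g per mole.
24.241/272.206 = 0.0891 → 8.91%.

8.91 mass %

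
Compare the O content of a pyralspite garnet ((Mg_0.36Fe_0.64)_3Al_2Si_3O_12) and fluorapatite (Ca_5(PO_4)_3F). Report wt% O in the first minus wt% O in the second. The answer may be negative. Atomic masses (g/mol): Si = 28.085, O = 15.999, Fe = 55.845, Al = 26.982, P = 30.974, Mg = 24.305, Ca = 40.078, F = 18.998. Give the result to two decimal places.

3.34 percentage points

First mineral: 191.988 g O in 463.679 g formula = 41.41 wt% O.
Second mineral: 191.988 g O in 504.298 g formula = 38.07 wt% O.
41.41% − 38.07% gives a difference of 3.34 percentage points.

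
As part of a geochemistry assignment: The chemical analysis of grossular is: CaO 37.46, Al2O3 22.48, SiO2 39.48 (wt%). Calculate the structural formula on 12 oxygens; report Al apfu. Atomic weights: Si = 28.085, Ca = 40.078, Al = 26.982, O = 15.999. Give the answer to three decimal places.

CaO: 37.46/56.077 = 0.66801 mol → 0.66801 mol Ca, 0.66801 mol O.
Al2O3: 22.48/101.961 = 0.22048 mol → 0.44096 mol Al, 0.66144 mol O.
SiO2: 39.48/60.083 = 0.65709 mol → 0.65709 mol Si, 1.31418 mol O.
Total oxygen = 2.64363 mol. Normalization factor = 12/2.64363 = 4.53921.
Al per 12 O = 0.44096 × 4.53921 = 2.002.

2.002 Al apfu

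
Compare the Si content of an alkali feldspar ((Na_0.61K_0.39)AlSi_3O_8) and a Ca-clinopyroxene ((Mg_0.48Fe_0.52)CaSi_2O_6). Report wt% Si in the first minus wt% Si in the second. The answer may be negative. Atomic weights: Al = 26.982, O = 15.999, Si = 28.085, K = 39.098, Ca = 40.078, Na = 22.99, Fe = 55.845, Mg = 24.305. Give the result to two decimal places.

Si in (Na_0.61K_0.39)AlSi_3O_8: molar mass 268.501 g/mol; 3×28.085 = 84.255 g → 31.38 wt%.
Si in (Mg_0.48Fe_0.52)CaSi_2O_6: molar mass 232.948 g/mol; 2×28.085 = 56.170 g → 24.11 wt%.
Difference = 31.38 − 24.11 = 7.27 percentage points.

7.27 percentage points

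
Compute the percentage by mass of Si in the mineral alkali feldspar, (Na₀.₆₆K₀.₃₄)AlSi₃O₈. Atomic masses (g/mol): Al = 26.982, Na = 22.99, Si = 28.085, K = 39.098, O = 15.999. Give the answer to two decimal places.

Formula mass = 0.66·22.99 + 0.34·39.098 + 1·26.982 + 3·28.085 + 8·15.999 = 267.696 g/mol, of which 84.255 g is Si.
So Si makes up 84.255/267.696 = 0.3147 of the mass, i.e. 31.47%.

31.47 mass %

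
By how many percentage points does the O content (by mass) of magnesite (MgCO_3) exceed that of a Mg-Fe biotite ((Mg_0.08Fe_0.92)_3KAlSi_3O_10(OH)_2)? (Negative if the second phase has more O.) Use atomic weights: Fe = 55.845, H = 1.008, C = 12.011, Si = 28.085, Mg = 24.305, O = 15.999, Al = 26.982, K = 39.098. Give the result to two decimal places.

18.86 percentage points

M(MgCO_3) = 84.313 g/mol, so wt% O = 47.997/84.313 × 100 = 56.93%.
M((Mg_0.08Fe_0.92)_3KAlSi_3O_10(OH)_2) = 504.304 g/mol, so wt% O = 191.988/504.304 × 100 = 38.07%.
56.93 − 38.07 = 18.86 pp.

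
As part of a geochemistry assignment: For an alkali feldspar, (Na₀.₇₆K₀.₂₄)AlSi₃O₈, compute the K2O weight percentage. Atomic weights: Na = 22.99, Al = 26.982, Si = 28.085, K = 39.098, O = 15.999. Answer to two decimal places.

Formula mass = 266.085 g/mol.
0.24 K → 0.1200 mol K2O per formula unit; M(K2O) = 94.195, so K2O mass = 11.303 g.
11.303/266.085 × 100 = 4.25 wt%.

4.25 wt%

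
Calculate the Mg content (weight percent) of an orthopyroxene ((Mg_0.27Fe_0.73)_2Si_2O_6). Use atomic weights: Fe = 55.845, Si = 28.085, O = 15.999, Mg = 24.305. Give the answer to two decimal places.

M((Mg_0.27Fe_0.73)_2Si_2O_6) = 246.822 g/mol.
Mg contributes 0.54 × 24.305 = 13.125 g per mole.
13.125/246.822 = 0.0532 → 5.32%.

5.32 weight percent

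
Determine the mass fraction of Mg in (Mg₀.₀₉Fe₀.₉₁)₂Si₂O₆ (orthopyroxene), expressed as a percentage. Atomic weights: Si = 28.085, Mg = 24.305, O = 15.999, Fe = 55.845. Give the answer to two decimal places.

1.69 weight percent

Molar mass of (Mg₀.₀₉Fe₀.₉₁)₂Si₂O₆: 0.18×24.305 + 1.82×55.845 + 2×28.085 + 6×15.999 = 258.177 g/mol.
Mass of Mg per formula unit: 0.18 × 24.305 = 4.375 g.
Weight fraction Mg = 4.375 / 258.177 = 0.0169.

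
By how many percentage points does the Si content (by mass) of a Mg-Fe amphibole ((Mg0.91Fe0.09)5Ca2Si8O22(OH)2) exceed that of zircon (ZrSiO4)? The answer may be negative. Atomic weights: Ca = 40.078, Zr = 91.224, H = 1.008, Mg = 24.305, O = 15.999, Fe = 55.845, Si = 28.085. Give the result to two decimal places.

11.86 percentage points

M((Mg0.91Fe0.09)5Ca2Si8O22(OH)2) = 826.546 g/mol, so wt% Si = 224.680/826.546 × 100 = 27.18%.
M(ZrSiO4) = 183.305 g/mol, so wt% Si = 28.085/183.305 × 100 = 15.32%.
27.18 − 15.32 = 11.86 pp.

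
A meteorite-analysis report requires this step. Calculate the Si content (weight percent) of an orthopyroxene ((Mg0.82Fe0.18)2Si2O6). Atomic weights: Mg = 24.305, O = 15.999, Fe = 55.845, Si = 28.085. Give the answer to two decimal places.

26.48 weight percent

Formula mass = 1.64·24.305 + 0.36·55.845 + 2·28.085 + 6·15.999 = 212.128 g/mol, of which 56.170 g is Si.
So Si makes up 56.170/212.128 = 0.2648 of the mass, i.e. 26.48%.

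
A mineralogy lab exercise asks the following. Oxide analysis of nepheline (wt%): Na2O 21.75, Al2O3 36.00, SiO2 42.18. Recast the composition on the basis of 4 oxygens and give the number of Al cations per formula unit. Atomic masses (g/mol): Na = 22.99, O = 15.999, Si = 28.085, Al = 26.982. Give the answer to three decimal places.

1.004 Al apfu

21.75 wt% Na2O ÷ 61.979 g/mol = 0.35093 mol, giving 0.70186 Na and 0.35093 O.
36.00 wt% Al2O3 ÷ 101.961 g/mol = 0.35308 mol, giving 0.70616 Al and 1.05924 O.
42.18 wt% SiO2 ÷ 60.083 g/mol = 0.70203 mol, giving 0.70203 Si and 1.40406 O.
Oxygen sums to 2.81423; scaling by 4/2.81423 = 1.42135 puts the formula on 4 O.
Al: 0.70616 × 1.42135 = 1.004 atoms per formula unit.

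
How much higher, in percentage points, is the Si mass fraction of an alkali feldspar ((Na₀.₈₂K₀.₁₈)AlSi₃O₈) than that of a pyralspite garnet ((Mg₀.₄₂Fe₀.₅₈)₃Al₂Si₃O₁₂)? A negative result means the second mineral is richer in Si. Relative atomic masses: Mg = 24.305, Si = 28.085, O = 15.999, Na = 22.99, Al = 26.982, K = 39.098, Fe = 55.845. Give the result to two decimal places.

First mineral: 84.255 g Si in 265.118 g formula = 31.78 wt% Si.
Second mineral: 84.255 g Si in 458.002 g formula = 18.40 wt% Si.
31.78% − 18.40% gives a difference of 13.38 percentage points.

13.38 percentage points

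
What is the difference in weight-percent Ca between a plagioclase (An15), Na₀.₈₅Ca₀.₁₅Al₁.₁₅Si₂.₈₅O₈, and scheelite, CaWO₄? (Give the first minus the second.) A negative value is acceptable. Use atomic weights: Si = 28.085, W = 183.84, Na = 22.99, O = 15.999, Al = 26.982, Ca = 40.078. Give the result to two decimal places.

-11.65 percentage points

Ca in Na₀.₈₅Ca₀.₁₅Al₁.₁₅Si₂.₈₅O₈: molar mass 264.617 g/mol; 0.15×40.078 = 6.012 g → 2.27 wt%.
Ca in CaWO₄: molar mass 287.914 g/mol; 1×40.078 = 40.078 g → 13.92 wt%.
Difference = 2.27 − 13.92 = -11.65 percentage points.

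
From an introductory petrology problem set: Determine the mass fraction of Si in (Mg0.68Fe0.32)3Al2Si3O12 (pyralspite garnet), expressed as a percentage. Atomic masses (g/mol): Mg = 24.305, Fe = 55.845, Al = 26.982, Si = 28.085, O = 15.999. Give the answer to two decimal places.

M((Mg0.68Fe0.32)3Al2Si3O12) = 433.400 g/mol.
Si contributes 3 × 28.085 = 84.255 g per mole.
84.255/433.400 = 0.1944 → 19.44%.

19.44 weight percent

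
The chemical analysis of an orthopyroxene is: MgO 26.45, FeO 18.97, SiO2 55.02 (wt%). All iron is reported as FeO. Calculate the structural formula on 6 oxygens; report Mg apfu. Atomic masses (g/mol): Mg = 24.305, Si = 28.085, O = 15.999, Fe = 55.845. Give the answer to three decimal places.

1.431 Mg apfu

26.45 wt% MgO ÷ 40.304 g/mol = 0.65626 mol, giving 0.65626 Mg and 0.65626 O.
18.97 wt% FeO ÷ 71.844 g/mol = 0.26404 mol, giving 0.26404 Fe and 0.26404 O.
55.02 wt% SiO2 ÷ 60.083 g/mol = 0.91573 mol, giving 0.91573 Si and 1.83146 O.
Oxygen sums to 2.75176; scaling by 6/2.75176 = 2.18042 puts the formula on 6 O.
Mg: 0.65626 × 2.18042 = 1.431 atoms per formula unit.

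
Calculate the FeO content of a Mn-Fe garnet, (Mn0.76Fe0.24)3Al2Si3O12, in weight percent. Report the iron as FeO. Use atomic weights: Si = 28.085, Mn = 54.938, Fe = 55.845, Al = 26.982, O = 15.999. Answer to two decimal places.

10.44 wt%

M((Mn0.76Fe0.24)3Al2Si3O12) = 495.674 g/mol; M(FeO) = 71.844 g/mol.
Moles FeO per formula unit = 0.72 Fe ÷ 1 = 0.7200.
FeO fraction = (0.7200 × 71.844) / 495.674 = 51.728/495.674 = 0.1044.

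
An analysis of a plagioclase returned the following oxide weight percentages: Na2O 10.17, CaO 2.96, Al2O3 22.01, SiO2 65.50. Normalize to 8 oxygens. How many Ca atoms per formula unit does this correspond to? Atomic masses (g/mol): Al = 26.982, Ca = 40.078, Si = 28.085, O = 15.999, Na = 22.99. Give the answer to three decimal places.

0.139 Ca apfu

10.17 wt% Na2O ÷ 61.979 g/mol = 0.16409 mol, giving 0.32818 Na and 0.16409 O.
2.96 wt% CaO ÷ 56.077 g/mol = 0.05278 mol, giving 0.05278 Ca and 0.05278 O.
22.01 wt% Al2O3 ÷ 101.961 g/mol = 0.21587 mol, giving 0.43174 Al and 0.64761 O.
65.50 wt% SiO2 ÷ 60.083 g/mol = 1.09016 mol, giving 1.09016 Si and 2.18032 O.
Oxygen sums to 3.04480; scaling by 8/3.04480 = 2.62743 puts the formula on 8 O.
Ca: 0.05278 × 2.62743 = 0.139 atoms per formula unit.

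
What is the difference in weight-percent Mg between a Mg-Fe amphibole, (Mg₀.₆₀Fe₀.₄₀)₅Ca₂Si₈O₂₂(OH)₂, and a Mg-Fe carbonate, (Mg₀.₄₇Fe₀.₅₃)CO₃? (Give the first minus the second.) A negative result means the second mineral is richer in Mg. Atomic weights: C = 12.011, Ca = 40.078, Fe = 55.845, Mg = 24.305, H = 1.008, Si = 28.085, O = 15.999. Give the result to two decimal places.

Mg in (Mg₀.₆₀Fe₀.₄₀)₅Ca₂Si₈O₂₂(OH)₂: molar mass 875.433 g/mol; 3×24.305 = 72.915 g → 8.33 wt%.
Mg in (Mg₀.₄₇Fe₀.₅₃)CO₃: molar mass 101.029 g/mol; 0.47×24.305 = 11.423 g → 11.31 wt%.
Difference = 8.33 − 11.31 = -2.98 percentage points.

-2.98 percentage points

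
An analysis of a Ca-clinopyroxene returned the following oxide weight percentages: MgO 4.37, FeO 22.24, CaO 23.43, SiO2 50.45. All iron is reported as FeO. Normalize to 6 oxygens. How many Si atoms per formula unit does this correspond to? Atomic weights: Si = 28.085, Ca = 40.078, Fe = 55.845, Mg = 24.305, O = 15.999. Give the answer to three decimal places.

2.003 Si apfu

MgO (M=40.304): mol = 0.10843; Mg = 0.10843, O = 0.10843.
FeO (M=71.844): mol = 0.30956; Fe = 0.30956, O = 0.30956.
CaO (M=56.077): mol = 0.41782; Ca = 0.41782, O = 0.41782.
SiO2 (M=60.083): mol = 0.83967; Si = 0.83967, O = 1.67934.
ΣO = 2.51515; factor = 6/ΣO = 2.38554.
Si apfu = 0.83967 × 2.38554 = 2.003.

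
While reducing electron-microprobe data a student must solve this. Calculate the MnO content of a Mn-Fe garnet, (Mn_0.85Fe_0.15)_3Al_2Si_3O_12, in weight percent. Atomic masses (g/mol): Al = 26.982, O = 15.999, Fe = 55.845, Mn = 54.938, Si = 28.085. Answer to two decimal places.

Formula mass = 495.429 g/mol.
2.55 Mn → 2.5500 mol MnO per formula unit; M(MnO) = 70.937, so MnO mass = 180.889 g.
180.889/495.429 × 100 = 36.51 wt%.

36.51 wt%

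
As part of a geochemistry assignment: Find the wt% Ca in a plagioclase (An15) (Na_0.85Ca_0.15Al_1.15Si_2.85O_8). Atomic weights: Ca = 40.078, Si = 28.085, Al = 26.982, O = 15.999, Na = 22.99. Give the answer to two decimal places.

M(Na_0.85Ca_0.15Al_1.15Si_2.85O_8) = 264.617 g/mol.
Ca contributes 0.15 × 40.078 = 6.012 g per mole.
6.012/264.617 = 0.0227 → 2.27%.

2.27 mass %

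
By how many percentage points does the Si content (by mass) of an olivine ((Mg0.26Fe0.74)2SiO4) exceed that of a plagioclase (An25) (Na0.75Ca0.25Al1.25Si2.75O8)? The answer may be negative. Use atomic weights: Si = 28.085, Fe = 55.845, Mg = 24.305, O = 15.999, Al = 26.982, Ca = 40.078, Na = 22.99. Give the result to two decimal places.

-14.02 percentage points

First mineral: 28.085 g Si in 187.370 g formula = 14.99 wt% Si.
Second mineral: 77.234 g Si in 266.215 g formula = 29.01 wt% Si.
14.99% − 29.01% gives a difference of -14.02 percentage points.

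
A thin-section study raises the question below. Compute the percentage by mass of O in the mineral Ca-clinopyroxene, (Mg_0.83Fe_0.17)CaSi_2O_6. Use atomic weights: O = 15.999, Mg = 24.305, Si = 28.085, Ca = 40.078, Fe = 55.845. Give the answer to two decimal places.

43.26 wt%

M((Mg_0.83Fe_0.17)CaSi_2O_6) = 221.909 g/mol.
O contributes 6 × 15.999 = 95.994 g per mole.
95.994/221.909 = 0.4326 → 43.26%.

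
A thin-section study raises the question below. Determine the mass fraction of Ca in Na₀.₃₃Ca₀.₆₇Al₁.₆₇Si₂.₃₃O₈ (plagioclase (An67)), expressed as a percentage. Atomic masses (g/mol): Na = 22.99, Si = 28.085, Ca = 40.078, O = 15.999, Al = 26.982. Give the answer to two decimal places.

Molar mass of Na₀.₃₃Ca₀.₆₇Al₁.₆₇Si₂.₃₃O₈: 0.33*22.99 + 0.67*40.078 + 1.67*26.982 + 2.33*28.085 + 8*15.999 = 272.929 g/mol.
Mass of Ca per formula unit: 0.67 × 40.078 = 26.852 g.
Weight fraction Ca = 26.852 / 272.929 = 0.0984.

9.84 wt%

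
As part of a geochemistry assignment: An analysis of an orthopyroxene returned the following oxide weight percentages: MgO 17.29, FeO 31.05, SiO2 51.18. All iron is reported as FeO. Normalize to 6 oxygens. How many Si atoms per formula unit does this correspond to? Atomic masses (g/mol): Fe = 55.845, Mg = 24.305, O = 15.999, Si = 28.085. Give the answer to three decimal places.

1.993 Si apfu

MgO: 17.29/40.304 = 0.42899 mol → 0.42899 mol Mg, 0.42899 mol O.
FeO: 31.05/71.844 = 0.43219 mol → 0.43219 mol Fe, 0.43219 mol O.
SiO2: 51.18/60.083 = 0.85182 mol → 0.85182 mol Si, 1.70364 mol O.
Total oxygen = 2.56482 mol. Normalization factor = 6/2.56482 = 2.33935.
Si per 6 O = 0.85182 × 2.33935 = 1.993.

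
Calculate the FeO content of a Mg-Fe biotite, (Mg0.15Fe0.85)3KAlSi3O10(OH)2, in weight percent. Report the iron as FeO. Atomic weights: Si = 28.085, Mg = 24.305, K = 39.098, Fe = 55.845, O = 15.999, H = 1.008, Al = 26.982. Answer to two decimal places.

36.81 wt%

Molar mass of (Mg0.15Fe0.85)3KAlSi3O10(OH)2 = 0.45·24.305 + 2.55·55.845 + 1·39.098 + 1·26.982 + 3·28.085 + 12·15.999 + 2·1.008 = 497.681 g/mol.
Each formula unit contains 2.55 Fe, equivalent to 2.55/1 = 2.5500 mol FeO.
M(FeO) = 1×55.845 + 1×15.999 = 71.844 g/mol.
Mass of FeO per formula unit = 2.5500 × 71.844 = 183.202 g.
FeO wt% = 183.202 / 497.681 × 100 = 36.81%.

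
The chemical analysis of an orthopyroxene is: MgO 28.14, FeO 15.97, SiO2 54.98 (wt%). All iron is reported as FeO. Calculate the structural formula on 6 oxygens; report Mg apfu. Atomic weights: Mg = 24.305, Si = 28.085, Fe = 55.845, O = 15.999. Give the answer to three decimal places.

MgO: 28.14/40.304 = 0.69819 mol → 0.69819 mol Mg, 0.69819 mol O.
FeO: 15.97/71.844 = 0.22229 mol → 0.22229 mol Fe, 0.22229 mol O.
SiO2: 54.98/60.083 = 0.91507 mol → 0.91507 mol Si, 1.83014 mol O.
Total oxygen = 2.75062 mol. Normalization factor = 6/2.75062 = 2.18133.
Mg per 6 O = 0.69819 × 2.18133 = 1.523.

1.523 Mg apfu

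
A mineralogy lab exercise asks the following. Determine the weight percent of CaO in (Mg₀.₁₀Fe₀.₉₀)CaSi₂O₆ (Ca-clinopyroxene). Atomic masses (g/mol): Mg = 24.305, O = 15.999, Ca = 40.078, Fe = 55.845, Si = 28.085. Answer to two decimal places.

22.89 wt%

M((Mg₀.₁₀Fe₀.₉₀)CaSi₂O₆) = 244.933 g/mol; M(CaO) = 56.077 g/mol.
Moles CaO per formula unit = 1 Ca ÷ 1 = 1.0000.
CaO fraction = (1.0000 × 56.077) / 244.933 = 56.077/244.933 = 0.2289.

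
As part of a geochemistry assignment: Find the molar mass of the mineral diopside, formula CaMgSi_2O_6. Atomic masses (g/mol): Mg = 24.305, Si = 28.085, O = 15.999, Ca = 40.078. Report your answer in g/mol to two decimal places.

M = 1·40.078 + 1·24.305 + 2·28.085 + 6·15.999

216.55 g/mol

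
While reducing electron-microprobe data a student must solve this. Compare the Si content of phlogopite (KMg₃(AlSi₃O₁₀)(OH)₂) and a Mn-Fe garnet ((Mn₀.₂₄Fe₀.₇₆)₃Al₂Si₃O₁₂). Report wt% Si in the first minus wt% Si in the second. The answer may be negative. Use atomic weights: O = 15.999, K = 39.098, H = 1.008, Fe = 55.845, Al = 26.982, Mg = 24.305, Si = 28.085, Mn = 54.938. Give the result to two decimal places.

3.24 percentage points

M(KMg₃(AlSi₃O₁₀)(OH)₂) = 417.254 g/mol, so wt% Si = 84.255/417.254 × 100 = 20.19%.
M((Mn₀.₂₄Fe₀.₇₆)₃Al₂Si₃O₁₂) = 497.089 g/mol, so wt% Si = 84.255/497.089 × 100 = 16.95%.
20.19 − 16.95 = 3.24 pp.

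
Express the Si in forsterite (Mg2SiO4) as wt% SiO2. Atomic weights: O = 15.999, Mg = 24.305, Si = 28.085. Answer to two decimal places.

42.71 wt%

Formula mass = 140.691 g/mol.
1 Si → 1.0000 mol SiO2 per formula unit; M(SiO2) = 60.083, so SiO2 mass = 60.083 g.
60.083/140.691 × 100 = 42.71 wt%.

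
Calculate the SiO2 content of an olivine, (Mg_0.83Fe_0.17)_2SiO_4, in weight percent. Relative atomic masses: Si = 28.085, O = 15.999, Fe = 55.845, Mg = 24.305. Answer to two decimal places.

Molar mass of (Mg_0.83Fe_0.17)_2SiO_4 = 1.66×24.305 + 0.34×55.845 + 1×28.085 + 4×15.999 = 151.415 g/mol.
Each formula unit contains 1 Si, equivalent to 1/1 = 1.0000 mol SiO2.
M(SiO2) = 1×28.085 + 2×15.999 = 60.083 g/mol.
Mass of SiO2 per formula unit = 1.0000 × 60.083 = 60.083 g.
SiO2 wt% = 60.083 / 151.415 × 100 = 39.68%.

39.68 wt%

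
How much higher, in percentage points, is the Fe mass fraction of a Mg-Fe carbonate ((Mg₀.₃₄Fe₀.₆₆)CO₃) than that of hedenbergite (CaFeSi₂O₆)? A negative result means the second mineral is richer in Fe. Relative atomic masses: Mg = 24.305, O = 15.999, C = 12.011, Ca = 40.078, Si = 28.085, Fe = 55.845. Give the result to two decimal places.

Fe in (Mg₀.₃₄Fe₀.₆₆)CO₃: molar mass 105.129 g/mol; 0.66×55.845 = 36.858 g → 35.06 wt%.
Fe in CaFeSi₂O₆: molar mass 248.087 g/mol; 1×55.845 = 55.845 g → 22.51 wt%.
Difference = 35.06 − 22.51 = 12.55 percentage points.

12.55 percentage points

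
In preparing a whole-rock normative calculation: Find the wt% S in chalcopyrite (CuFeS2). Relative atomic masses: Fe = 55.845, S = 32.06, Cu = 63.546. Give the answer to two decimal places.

34.94 weight percent

M(CuFeS2) = 183.511 g/mol.
S contributes 2 × 32.06 = 64.120 g per mole.
64.120/183.511 = 0.3494 → 34.94%.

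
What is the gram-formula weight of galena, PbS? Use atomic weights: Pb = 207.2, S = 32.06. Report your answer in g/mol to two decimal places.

239.26 g/mol

Pb: 1 × 207.2 = 207.2000
S: 1 × 32.06 = 32.0600
Summing the contributions gives the formula mass.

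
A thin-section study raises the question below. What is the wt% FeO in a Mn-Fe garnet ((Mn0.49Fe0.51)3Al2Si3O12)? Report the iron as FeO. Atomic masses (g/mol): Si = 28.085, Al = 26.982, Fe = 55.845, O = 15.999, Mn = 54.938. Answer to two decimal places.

22.14 wt%

M((Mn0.49Fe0.51)3Al2Si3O12) = 496.409 g/mol; M(FeO) = 71.844 g/mol.
Moles FeO per formula unit = 1.53 Fe ÷ 1 = 1.5300.
FeO fraction = (1.5300 × 71.844) / 496.409 = 109.921/496.409 = 0.2214.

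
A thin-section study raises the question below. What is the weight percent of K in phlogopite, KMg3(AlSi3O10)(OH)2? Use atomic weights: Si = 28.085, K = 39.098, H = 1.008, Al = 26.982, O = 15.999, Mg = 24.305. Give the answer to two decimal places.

9.37 mass %

Formula mass = 1×39.098 + 3×24.305 + 1×26.982 + 3×28.085 + 12×15.999 + 2×1.008 = 417.254 g/mol, of which 39.098 g is K.
So K makes up 39.098/417.254 = 0.0937 of the mass, i.e. 9.37%.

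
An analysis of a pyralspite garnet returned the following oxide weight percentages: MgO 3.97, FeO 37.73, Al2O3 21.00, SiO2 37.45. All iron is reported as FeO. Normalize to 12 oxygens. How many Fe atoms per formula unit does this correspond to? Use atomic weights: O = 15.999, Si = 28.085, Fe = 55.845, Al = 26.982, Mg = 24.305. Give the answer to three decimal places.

2.533 Fe apfu

3.97 wt% MgO ÷ 40.304 g/mol = 0.09850 mol, giving 0.09850 Mg and 0.09850 O.
37.73 wt% FeO ÷ 71.844 g/mol = 0.52517 mol, giving 0.52517 Fe and 0.52517 O.
21.00 wt% Al2O3 ÷ 101.961 g/mol = 0.20596 mol, giving 0.41192 Al and 0.61788 O.
37.45 wt% SiO2 ÷ 60.083 g/mol = 0.62330 mol, giving 0.62330 Si and 1.24660 O.
Oxygen sums to 2.48815; scaling by 12/2.48815 = 4.82286 puts the formula on 12 O.
Fe: 0.52517 × 4.82286 = 2.533 atoms per formula unit.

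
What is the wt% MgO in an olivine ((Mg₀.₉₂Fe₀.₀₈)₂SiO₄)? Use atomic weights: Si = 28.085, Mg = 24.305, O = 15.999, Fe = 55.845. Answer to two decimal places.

Molar mass of (Mg₀.₉₂Fe₀.₀₈)₂SiO₄ = 1.84*24.305 + 0.16*55.845 + 1*28.085 + 4*15.999 = 145.737 g/mol.
Each formula unit contains 1.84 Mg, equivalent to 1.84/1 = 1.8400 mol MgO.
M(MgO) = 1×24.305 + 1×15.999 = 40.304 g/mol.
Mass of MgO per formula unit = 1.8400 × 40.304 = 74.159 g.
MgO wt% = 74.159 / 145.737 × 100 = 50.89%.

50.89 wt%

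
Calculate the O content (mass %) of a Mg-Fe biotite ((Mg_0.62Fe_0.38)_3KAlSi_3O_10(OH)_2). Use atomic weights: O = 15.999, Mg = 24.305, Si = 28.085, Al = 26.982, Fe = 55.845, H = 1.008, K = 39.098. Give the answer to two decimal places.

M((Mg_0.62Fe_0.38)_3KAlSi_3O_10(OH)_2) = 453.210 g/mol.
O contributes 12 × 15.999 = 191.988 g per mole.
191.988/453.210 = 0.4236 → 42.36%.

42.36 mass %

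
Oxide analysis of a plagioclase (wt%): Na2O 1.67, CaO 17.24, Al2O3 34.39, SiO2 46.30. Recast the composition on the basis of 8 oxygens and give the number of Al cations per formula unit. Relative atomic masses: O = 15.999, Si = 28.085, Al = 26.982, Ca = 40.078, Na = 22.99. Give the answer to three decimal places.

1.869 Al apfu

1.67 wt% Na2O ÷ 61.979 g/mol = 0.02694 mol, giving 0.05388 Na and 0.02694 O.
17.24 wt% CaO ÷ 56.077 g/mol = 0.30743 mol, giving 0.30743 Ca and 0.30743 O.
34.39 wt% Al2O3 ÷ 101.961 g/mol = 0.33729 mol, giving 0.67458 Al and 1.01187 O.
46.30 wt% SiO2 ÷ 60.083 g/mol = 0.77060 mol, giving 0.77060 Si and 1.54120 O.
Oxygen sums to 2.88744; scaling by 8/2.88744 = 2.77062 puts the formula on 8 O.
Al: 0.67458 × 2.77062 = 1.869 atoms per formula unit.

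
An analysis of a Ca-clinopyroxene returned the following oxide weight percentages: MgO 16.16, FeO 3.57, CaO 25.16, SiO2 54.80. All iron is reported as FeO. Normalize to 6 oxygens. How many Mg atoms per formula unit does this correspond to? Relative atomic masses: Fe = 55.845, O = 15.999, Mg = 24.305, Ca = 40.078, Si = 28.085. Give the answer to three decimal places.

0.883 Mg apfu

16.16 wt% MgO ÷ 40.304 g/mol = 0.40095 mol, giving 0.40095 Mg and 0.40095 O.
3.57 wt% FeO ÷ 71.844 g/mol = 0.04969 mol, giving 0.04969 Fe and 0.04969 O.
25.16 wt% CaO ÷ 56.077 g/mol = 0.44867 mol, giving 0.44867 Ca and 0.44867 O.
54.80 wt% SiO2 ÷ 60.083 g/mol = 0.91207 mol, giving 0.91207 Si and 1.82414 O.
Oxygen sums to 2.72345; scaling by 6/2.72345 = 2.20309 puts the formula on 6 O.
Mg: 0.40095 × 2.20309 = 0.883 atoms per formula unit.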